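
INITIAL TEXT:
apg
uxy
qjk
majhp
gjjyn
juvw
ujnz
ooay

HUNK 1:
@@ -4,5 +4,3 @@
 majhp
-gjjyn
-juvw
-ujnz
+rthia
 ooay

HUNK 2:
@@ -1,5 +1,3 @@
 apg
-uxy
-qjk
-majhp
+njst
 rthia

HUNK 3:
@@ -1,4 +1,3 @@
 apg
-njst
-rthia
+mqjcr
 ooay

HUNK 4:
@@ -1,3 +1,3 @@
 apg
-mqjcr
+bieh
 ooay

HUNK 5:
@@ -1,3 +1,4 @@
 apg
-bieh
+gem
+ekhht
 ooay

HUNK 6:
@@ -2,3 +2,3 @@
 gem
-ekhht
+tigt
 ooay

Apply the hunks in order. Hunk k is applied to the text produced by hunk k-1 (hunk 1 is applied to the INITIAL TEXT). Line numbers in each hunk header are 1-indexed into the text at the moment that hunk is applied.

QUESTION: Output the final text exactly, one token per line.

Answer: apg
gem
tigt
ooay

Derivation:
Hunk 1: at line 4 remove [gjjyn,juvw,ujnz] add [rthia] -> 6 lines: apg uxy qjk majhp rthia ooay
Hunk 2: at line 1 remove [uxy,qjk,majhp] add [njst] -> 4 lines: apg njst rthia ooay
Hunk 3: at line 1 remove [njst,rthia] add [mqjcr] -> 3 lines: apg mqjcr ooay
Hunk 4: at line 1 remove [mqjcr] add [bieh] -> 3 lines: apg bieh ooay
Hunk 5: at line 1 remove [bieh] add [gem,ekhht] -> 4 lines: apg gem ekhht ooay
Hunk 6: at line 2 remove [ekhht] add [tigt] -> 4 lines: apg gem tigt ooay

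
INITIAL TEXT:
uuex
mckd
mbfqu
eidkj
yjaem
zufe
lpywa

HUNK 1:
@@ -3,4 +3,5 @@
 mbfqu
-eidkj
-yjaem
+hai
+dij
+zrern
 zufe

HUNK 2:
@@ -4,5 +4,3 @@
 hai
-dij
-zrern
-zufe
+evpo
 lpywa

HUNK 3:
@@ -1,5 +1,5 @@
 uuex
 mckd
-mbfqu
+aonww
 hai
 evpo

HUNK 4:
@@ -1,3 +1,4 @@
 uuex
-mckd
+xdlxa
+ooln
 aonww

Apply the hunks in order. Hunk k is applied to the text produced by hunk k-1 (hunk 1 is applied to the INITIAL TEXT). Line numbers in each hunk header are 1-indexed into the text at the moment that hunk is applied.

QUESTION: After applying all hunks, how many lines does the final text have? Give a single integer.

Answer: 7

Derivation:
Hunk 1: at line 3 remove [eidkj,yjaem] add [hai,dij,zrern] -> 8 lines: uuex mckd mbfqu hai dij zrern zufe lpywa
Hunk 2: at line 4 remove [dij,zrern,zufe] add [evpo] -> 6 lines: uuex mckd mbfqu hai evpo lpywa
Hunk 3: at line 1 remove [mbfqu] add [aonww] -> 6 lines: uuex mckd aonww hai evpo lpywa
Hunk 4: at line 1 remove [mckd] add [xdlxa,ooln] -> 7 lines: uuex xdlxa ooln aonww hai evpo lpywa
Final line count: 7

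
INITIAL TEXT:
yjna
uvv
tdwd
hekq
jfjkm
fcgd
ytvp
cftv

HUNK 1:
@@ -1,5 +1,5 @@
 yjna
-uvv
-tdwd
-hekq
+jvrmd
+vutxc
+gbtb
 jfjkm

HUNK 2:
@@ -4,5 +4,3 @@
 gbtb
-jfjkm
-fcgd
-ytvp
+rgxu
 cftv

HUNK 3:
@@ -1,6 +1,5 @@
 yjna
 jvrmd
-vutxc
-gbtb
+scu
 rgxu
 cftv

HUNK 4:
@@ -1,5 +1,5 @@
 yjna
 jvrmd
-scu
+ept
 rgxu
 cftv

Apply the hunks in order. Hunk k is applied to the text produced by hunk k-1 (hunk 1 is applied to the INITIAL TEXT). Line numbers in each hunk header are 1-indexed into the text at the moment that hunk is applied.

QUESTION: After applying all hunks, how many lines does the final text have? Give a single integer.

Hunk 1: at line 1 remove [uvv,tdwd,hekq] add [jvrmd,vutxc,gbtb] -> 8 lines: yjna jvrmd vutxc gbtb jfjkm fcgd ytvp cftv
Hunk 2: at line 4 remove [jfjkm,fcgd,ytvp] add [rgxu] -> 6 lines: yjna jvrmd vutxc gbtb rgxu cftv
Hunk 3: at line 1 remove [vutxc,gbtb] add [scu] -> 5 lines: yjna jvrmd scu rgxu cftv
Hunk 4: at line 1 remove [scu] add [ept] -> 5 lines: yjna jvrmd ept rgxu cftv
Final line count: 5

Answer: 5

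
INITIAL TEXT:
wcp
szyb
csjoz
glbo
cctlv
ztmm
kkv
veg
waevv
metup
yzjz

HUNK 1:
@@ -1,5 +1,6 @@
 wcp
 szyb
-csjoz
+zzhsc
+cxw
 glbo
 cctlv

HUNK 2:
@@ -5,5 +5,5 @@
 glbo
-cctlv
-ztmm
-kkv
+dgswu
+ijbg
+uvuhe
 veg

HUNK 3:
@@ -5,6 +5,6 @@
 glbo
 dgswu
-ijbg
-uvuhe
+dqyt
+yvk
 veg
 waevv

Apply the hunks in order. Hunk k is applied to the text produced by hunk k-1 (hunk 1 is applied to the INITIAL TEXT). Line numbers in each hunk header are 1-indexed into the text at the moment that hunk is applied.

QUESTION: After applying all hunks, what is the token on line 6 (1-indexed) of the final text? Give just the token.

Hunk 1: at line 1 remove [csjoz] add [zzhsc,cxw] -> 12 lines: wcp szyb zzhsc cxw glbo cctlv ztmm kkv veg waevv metup yzjz
Hunk 2: at line 5 remove [cctlv,ztmm,kkv] add [dgswu,ijbg,uvuhe] -> 12 lines: wcp szyb zzhsc cxw glbo dgswu ijbg uvuhe veg waevv metup yzjz
Hunk 3: at line 5 remove [ijbg,uvuhe] add [dqyt,yvk] -> 12 lines: wcp szyb zzhsc cxw glbo dgswu dqyt yvk veg waevv metup yzjz
Final line 6: dgswu

Answer: dgswu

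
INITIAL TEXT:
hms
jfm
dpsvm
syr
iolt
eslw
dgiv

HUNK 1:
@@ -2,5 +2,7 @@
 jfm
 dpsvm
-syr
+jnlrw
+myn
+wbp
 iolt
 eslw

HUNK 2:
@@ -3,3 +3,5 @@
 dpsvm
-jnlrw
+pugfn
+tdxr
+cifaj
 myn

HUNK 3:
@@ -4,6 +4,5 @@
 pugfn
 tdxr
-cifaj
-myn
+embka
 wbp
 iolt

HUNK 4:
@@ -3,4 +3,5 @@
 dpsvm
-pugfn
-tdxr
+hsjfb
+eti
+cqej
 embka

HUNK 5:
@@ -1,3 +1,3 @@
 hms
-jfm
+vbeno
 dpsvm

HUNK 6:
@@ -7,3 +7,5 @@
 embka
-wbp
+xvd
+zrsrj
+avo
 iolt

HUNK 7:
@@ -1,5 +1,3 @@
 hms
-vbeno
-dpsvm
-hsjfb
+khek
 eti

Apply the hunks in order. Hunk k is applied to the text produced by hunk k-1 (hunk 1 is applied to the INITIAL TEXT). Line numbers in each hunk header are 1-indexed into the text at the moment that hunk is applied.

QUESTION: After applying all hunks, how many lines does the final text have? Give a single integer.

Hunk 1: at line 2 remove [syr] add [jnlrw,myn,wbp] -> 9 lines: hms jfm dpsvm jnlrw myn wbp iolt eslw dgiv
Hunk 2: at line 3 remove [jnlrw] add [pugfn,tdxr,cifaj] -> 11 lines: hms jfm dpsvm pugfn tdxr cifaj myn wbp iolt eslw dgiv
Hunk 3: at line 4 remove [cifaj,myn] add [embka] -> 10 lines: hms jfm dpsvm pugfn tdxr embka wbp iolt eslw dgiv
Hunk 4: at line 3 remove [pugfn,tdxr] add [hsjfb,eti,cqej] -> 11 lines: hms jfm dpsvm hsjfb eti cqej embka wbp iolt eslw dgiv
Hunk 5: at line 1 remove [jfm] add [vbeno] -> 11 lines: hms vbeno dpsvm hsjfb eti cqej embka wbp iolt eslw dgiv
Hunk 6: at line 7 remove [wbp] add [xvd,zrsrj,avo] -> 13 lines: hms vbeno dpsvm hsjfb eti cqej embka xvd zrsrj avo iolt eslw dgiv
Hunk 7: at line 1 remove [vbeno,dpsvm,hsjfb] add [khek] -> 11 lines: hms khek eti cqej embka xvd zrsrj avo iolt eslw dgiv
Final line count: 11

Answer: 11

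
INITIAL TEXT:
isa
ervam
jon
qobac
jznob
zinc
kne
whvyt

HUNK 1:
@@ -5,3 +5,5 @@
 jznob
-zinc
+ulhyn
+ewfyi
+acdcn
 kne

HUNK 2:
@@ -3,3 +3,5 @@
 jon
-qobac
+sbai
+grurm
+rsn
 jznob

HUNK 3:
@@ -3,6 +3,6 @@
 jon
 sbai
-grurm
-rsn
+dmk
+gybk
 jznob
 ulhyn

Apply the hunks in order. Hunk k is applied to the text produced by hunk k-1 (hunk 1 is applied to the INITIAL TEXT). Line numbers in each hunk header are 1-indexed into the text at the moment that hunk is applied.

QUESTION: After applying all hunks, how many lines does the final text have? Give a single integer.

Answer: 12

Derivation:
Hunk 1: at line 5 remove [zinc] add [ulhyn,ewfyi,acdcn] -> 10 lines: isa ervam jon qobac jznob ulhyn ewfyi acdcn kne whvyt
Hunk 2: at line 3 remove [qobac] add [sbai,grurm,rsn] -> 12 lines: isa ervam jon sbai grurm rsn jznob ulhyn ewfyi acdcn kne whvyt
Hunk 3: at line 3 remove [grurm,rsn] add [dmk,gybk] -> 12 lines: isa ervam jon sbai dmk gybk jznob ulhyn ewfyi acdcn kne whvyt
Final line count: 12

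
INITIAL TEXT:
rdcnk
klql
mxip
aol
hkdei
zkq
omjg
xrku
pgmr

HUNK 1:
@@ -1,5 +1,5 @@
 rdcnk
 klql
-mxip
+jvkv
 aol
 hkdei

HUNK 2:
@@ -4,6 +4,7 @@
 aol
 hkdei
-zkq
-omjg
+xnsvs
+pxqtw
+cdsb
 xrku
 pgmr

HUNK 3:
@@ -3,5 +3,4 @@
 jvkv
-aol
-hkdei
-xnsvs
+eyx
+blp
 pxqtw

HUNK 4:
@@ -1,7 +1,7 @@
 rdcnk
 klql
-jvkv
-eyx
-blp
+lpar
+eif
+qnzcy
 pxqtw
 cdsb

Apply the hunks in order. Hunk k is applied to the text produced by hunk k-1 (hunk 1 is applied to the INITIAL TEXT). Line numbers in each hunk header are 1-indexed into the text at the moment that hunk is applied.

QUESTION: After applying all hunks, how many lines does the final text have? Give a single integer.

Answer: 9

Derivation:
Hunk 1: at line 1 remove [mxip] add [jvkv] -> 9 lines: rdcnk klql jvkv aol hkdei zkq omjg xrku pgmr
Hunk 2: at line 4 remove [zkq,omjg] add [xnsvs,pxqtw,cdsb] -> 10 lines: rdcnk klql jvkv aol hkdei xnsvs pxqtw cdsb xrku pgmr
Hunk 3: at line 3 remove [aol,hkdei,xnsvs] add [eyx,blp] -> 9 lines: rdcnk klql jvkv eyx blp pxqtw cdsb xrku pgmr
Hunk 4: at line 1 remove [jvkv,eyx,blp] add [lpar,eif,qnzcy] -> 9 lines: rdcnk klql lpar eif qnzcy pxqtw cdsb xrku pgmr
Final line count: 9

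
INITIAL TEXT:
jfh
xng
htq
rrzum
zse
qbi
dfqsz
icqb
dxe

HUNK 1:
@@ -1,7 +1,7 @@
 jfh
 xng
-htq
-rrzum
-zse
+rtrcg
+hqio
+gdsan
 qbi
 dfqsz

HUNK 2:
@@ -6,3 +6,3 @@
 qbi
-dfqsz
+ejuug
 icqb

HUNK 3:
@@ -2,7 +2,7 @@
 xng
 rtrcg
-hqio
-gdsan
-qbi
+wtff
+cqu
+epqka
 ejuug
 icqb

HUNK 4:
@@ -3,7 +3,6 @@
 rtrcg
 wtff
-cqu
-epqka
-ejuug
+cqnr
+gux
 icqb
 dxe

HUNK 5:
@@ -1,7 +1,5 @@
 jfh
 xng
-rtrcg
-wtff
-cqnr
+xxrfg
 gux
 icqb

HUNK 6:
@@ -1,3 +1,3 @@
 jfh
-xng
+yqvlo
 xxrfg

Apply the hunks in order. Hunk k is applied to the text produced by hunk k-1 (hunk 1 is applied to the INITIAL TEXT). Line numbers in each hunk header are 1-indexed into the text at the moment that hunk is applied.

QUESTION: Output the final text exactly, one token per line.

Answer: jfh
yqvlo
xxrfg
gux
icqb
dxe

Derivation:
Hunk 1: at line 1 remove [htq,rrzum,zse] add [rtrcg,hqio,gdsan] -> 9 lines: jfh xng rtrcg hqio gdsan qbi dfqsz icqb dxe
Hunk 2: at line 6 remove [dfqsz] add [ejuug] -> 9 lines: jfh xng rtrcg hqio gdsan qbi ejuug icqb dxe
Hunk 3: at line 2 remove [hqio,gdsan,qbi] add [wtff,cqu,epqka] -> 9 lines: jfh xng rtrcg wtff cqu epqka ejuug icqb dxe
Hunk 4: at line 3 remove [cqu,epqka,ejuug] add [cqnr,gux] -> 8 lines: jfh xng rtrcg wtff cqnr gux icqb dxe
Hunk 5: at line 1 remove [rtrcg,wtff,cqnr] add [xxrfg] -> 6 lines: jfh xng xxrfg gux icqb dxe
Hunk 6: at line 1 remove [xng] add [yqvlo] -> 6 lines: jfh yqvlo xxrfg gux icqb dxe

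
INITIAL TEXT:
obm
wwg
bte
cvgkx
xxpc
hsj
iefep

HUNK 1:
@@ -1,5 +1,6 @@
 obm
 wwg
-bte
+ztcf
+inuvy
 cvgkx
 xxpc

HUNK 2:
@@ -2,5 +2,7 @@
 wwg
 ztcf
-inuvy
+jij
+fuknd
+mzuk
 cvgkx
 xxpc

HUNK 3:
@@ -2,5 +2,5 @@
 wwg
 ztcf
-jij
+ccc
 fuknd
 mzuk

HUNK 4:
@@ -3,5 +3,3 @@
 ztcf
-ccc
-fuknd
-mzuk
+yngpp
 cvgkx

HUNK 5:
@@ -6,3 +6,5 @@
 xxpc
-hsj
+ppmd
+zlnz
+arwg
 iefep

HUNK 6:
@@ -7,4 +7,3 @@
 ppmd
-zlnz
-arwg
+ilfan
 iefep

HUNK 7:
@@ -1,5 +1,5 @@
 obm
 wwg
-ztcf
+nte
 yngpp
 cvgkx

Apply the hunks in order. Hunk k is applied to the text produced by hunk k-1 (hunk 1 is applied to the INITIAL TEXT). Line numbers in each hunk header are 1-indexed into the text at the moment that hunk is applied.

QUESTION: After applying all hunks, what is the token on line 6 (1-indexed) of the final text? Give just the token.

Hunk 1: at line 1 remove [bte] add [ztcf,inuvy] -> 8 lines: obm wwg ztcf inuvy cvgkx xxpc hsj iefep
Hunk 2: at line 2 remove [inuvy] add [jij,fuknd,mzuk] -> 10 lines: obm wwg ztcf jij fuknd mzuk cvgkx xxpc hsj iefep
Hunk 3: at line 2 remove [jij] add [ccc] -> 10 lines: obm wwg ztcf ccc fuknd mzuk cvgkx xxpc hsj iefep
Hunk 4: at line 3 remove [ccc,fuknd,mzuk] add [yngpp] -> 8 lines: obm wwg ztcf yngpp cvgkx xxpc hsj iefep
Hunk 5: at line 6 remove [hsj] add [ppmd,zlnz,arwg] -> 10 lines: obm wwg ztcf yngpp cvgkx xxpc ppmd zlnz arwg iefep
Hunk 6: at line 7 remove [zlnz,arwg] add [ilfan] -> 9 lines: obm wwg ztcf yngpp cvgkx xxpc ppmd ilfan iefep
Hunk 7: at line 1 remove [ztcf] add [nte] -> 9 lines: obm wwg nte yngpp cvgkx xxpc ppmd ilfan iefep
Final line 6: xxpc

Answer: xxpc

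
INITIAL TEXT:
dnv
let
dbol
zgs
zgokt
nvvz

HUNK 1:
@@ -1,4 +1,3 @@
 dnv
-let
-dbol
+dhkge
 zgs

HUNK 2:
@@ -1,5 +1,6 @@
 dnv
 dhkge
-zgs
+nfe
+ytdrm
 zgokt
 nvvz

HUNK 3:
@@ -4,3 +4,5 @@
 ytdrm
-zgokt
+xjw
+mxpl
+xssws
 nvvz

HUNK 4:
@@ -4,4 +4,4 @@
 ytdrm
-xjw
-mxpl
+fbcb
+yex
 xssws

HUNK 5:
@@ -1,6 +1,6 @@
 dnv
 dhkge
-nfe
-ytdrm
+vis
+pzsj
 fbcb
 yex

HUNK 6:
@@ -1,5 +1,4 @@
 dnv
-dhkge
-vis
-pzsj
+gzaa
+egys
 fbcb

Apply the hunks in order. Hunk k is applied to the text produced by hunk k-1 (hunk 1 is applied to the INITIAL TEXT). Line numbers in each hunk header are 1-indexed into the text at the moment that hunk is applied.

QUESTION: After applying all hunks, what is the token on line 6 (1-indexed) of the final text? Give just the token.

Hunk 1: at line 1 remove [let,dbol] add [dhkge] -> 5 lines: dnv dhkge zgs zgokt nvvz
Hunk 2: at line 1 remove [zgs] add [nfe,ytdrm] -> 6 lines: dnv dhkge nfe ytdrm zgokt nvvz
Hunk 3: at line 4 remove [zgokt] add [xjw,mxpl,xssws] -> 8 lines: dnv dhkge nfe ytdrm xjw mxpl xssws nvvz
Hunk 4: at line 4 remove [xjw,mxpl] add [fbcb,yex] -> 8 lines: dnv dhkge nfe ytdrm fbcb yex xssws nvvz
Hunk 5: at line 1 remove [nfe,ytdrm] add [vis,pzsj] -> 8 lines: dnv dhkge vis pzsj fbcb yex xssws nvvz
Hunk 6: at line 1 remove [dhkge,vis,pzsj] add [gzaa,egys] -> 7 lines: dnv gzaa egys fbcb yex xssws nvvz
Final line 6: xssws

Answer: xssws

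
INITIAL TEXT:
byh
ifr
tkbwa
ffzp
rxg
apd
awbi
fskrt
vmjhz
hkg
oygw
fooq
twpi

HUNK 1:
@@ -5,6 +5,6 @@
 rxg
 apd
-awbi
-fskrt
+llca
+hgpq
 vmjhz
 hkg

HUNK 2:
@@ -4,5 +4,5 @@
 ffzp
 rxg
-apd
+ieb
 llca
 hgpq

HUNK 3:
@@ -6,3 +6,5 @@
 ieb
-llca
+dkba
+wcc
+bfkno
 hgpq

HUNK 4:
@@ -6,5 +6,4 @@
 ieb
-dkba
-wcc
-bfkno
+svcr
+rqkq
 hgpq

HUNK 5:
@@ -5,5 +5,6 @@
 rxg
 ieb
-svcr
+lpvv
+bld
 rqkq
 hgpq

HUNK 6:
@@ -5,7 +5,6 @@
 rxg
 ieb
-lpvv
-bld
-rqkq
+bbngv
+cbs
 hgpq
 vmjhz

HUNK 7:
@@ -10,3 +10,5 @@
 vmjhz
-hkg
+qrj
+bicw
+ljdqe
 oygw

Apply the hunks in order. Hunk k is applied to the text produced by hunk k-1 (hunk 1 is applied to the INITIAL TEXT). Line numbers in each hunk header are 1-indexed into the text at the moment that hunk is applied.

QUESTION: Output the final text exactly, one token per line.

Hunk 1: at line 5 remove [awbi,fskrt] add [llca,hgpq] -> 13 lines: byh ifr tkbwa ffzp rxg apd llca hgpq vmjhz hkg oygw fooq twpi
Hunk 2: at line 4 remove [apd] add [ieb] -> 13 lines: byh ifr tkbwa ffzp rxg ieb llca hgpq vmjhz hkg oygw fooq twpi
Hunk 3: at line 6 remove [llca] add [dkba,wcc,bfkno] -> 15 lines: byh ifr tkbwa ffzp rxg ieb dkba wcc bfkno hgpq vmjhz hkg oygw fooq twpi
Hunk 4: at line 6 remove [dkba,wcc,bfkno] add [svcr,rqkq] -> 14 lines: byh ifr tkbwa ffzp rxg ieb svcr rqkq hgpq vmjhz hkg oygw fooq twpi
Hunk 5: at line 5 remove [svcr] add [lpvv,bld] -> 15 lines: byh ifr tkbwa ffzp rxg ieb lpvv bld rqkq hgpq vmjhz hkg oygw fooq twpi
Hunk 6: at line 5 remove [lpvv,bld,rqkq] add [bbngv,cbs] -> 14 lines: byh ifr tkbwa ffzp rxg ieb bbngv cbs hgpq vmjhz hkg oygw fooq twpi
Hunk 7: at line 10 remove [hkg] add [qrj,bicw,ljdqe] -> 16 lines: byh ifr tkbwa ffzp rxg ieb bbngv cbs hgpq vmjhz qrj bicw ljdqe oygw fooq twpi

Answer: byh
ifr
tkbwa
ffzp
rxg
ieb
bbngv
cbs
hgpq
vmjhz
qrj
bicw
ljdqe
oygw
fooq
twpi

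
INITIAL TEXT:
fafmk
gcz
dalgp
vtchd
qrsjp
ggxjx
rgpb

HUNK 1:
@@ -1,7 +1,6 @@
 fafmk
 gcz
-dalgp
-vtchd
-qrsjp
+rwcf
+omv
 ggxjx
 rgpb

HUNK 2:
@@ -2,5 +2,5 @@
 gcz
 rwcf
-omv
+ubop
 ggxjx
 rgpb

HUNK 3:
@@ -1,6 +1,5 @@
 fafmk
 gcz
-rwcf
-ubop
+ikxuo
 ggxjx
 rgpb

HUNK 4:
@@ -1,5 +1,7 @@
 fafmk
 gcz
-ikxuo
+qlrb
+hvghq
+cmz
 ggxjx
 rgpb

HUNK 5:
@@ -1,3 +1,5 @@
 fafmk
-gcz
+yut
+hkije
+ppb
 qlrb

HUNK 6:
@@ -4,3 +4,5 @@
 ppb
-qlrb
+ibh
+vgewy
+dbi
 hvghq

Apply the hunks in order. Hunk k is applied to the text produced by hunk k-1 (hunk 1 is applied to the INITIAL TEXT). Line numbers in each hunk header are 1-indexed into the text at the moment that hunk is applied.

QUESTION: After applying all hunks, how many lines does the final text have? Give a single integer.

Hunk 1: at line 1 remove [dalgp,vtchd,qrsjp] add [rwcf,omv] -> 6 lines: fafmk gcz rwcf omv ggxjx rgpb
Hunk 2: at line 2 remove [omv] add [ubop] -> 6 lines: fafmk gcz rwcf ubop ggxjx rgpb
Hunk 3: at line 1 remove [rwcf,ubop] add [ikxuo] -> 5 lines: fafmk gcz ikxuo ggxjx rgpb
Hunk 4: at line 1 remove [ikxuo] add [qlrb,hvghq,cmz] -> 7 lines: fafmk gcz qlrb hvghq cmz ggxjx rgpb
Hunk 5: at line 1 remove [gcz] add [yut,hkije,ppb] -> 9 lines: fafmk yut hkije ppb qlrb hvghq cmz ggxjx rgpb
Hunk 6: at line 4 remove [qlrb] add [ibh,vgewy,dbi] -> 11 lines: fafmk yut hkije ppb ibh vgewy dbi hvghq cmz ggxjx rgpb
Final line count: 11

Answer: 11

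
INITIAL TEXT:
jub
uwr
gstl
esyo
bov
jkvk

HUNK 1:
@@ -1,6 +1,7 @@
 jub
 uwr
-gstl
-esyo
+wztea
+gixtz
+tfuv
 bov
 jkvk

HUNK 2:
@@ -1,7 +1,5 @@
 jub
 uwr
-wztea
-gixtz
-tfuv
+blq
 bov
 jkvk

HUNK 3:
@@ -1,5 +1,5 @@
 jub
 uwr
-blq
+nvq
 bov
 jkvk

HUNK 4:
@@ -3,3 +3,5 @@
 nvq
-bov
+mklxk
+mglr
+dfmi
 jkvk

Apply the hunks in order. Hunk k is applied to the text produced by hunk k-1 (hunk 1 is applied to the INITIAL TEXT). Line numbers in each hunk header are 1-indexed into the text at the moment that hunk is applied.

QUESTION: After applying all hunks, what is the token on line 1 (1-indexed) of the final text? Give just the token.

Answer: jub

Derivation:
Hunk 1: at line 1 remove [gstl,esyo] add [wztea,gixtz,tfuv] -> 7 lines: jub uwr wztea gixtz tfuv bov jkvk
Hunk 2: at line 1 remove [wztea,gixtz,tfuv] add [blq] -> 5 lines: jub uwr blq bov jkvk
Hunk 3: at line 1 remove [blq] add [nvq] -> 5 lines: jub uwr nvq bov jkvk
Hunk 4: at line 3 remove [bov] add [mklxk,mglr,dfmi] -> 7 lines: jub uwr nvq mklxk mglr dfmi jkvk
Final line 1: jub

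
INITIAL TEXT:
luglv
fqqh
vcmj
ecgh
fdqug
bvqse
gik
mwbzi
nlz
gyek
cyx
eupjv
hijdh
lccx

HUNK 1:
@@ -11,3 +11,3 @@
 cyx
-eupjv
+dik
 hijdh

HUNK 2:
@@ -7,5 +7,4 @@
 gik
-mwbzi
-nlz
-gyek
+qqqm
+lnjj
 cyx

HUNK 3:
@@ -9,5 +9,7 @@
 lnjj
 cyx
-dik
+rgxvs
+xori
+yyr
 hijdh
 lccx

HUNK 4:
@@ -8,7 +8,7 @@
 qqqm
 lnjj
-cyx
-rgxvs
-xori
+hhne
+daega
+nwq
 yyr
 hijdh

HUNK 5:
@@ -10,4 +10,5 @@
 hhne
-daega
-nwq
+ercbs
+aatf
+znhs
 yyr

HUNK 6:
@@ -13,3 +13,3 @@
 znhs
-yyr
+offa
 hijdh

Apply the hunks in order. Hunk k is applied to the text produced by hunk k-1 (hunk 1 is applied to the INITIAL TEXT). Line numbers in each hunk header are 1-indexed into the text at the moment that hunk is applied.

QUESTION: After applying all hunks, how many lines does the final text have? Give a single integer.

Answer: 16

Derivation:
Hunk 1: at line 11 remove [eupjv] add [dik] -> 14 lines: luglv fqqh vcmj ecgh fdqug bvqse gik mwbzi nlz gyek cyx dik hijdh lccx
Hunk 2: at line 7 remove [mwbzi,nlz,gyek] add [qqqm,lnjj] -> 13 lines: luglv fqqh vcmj ecgh fdqug bvqse gik qqqm lnjj cyx dik hijdh lccx
Hunk 3: at line 9 remove [dik] add [rgxvs,xori,yyr] -> 15 lines: luglv fqqh vcmj ecgh fdqug bvqse gik qqqm lnjj cyx rgxvs xori yyr hijdh lccx
Hunk 4: at line 8 remove [cyx,rgxvs,xori] add [hhne,daega,nwq] -> 15 lines: luglv fqqh vcmj ecgh fdqug bvqse gik qqqm lnjj hhne daega nwq yyr hijdh lccx
Hunk 5: at line 10 remove [daega,nwq] add [ercbs,aatf,znhs] -> 16 lines: luglv fqqh vcmj ecgh fdqug bvqse gik qqqm lnjj hhne ercbs aatf znhs yyr hijdh lccx
Hunk 6: at line 13 remove [yyr] add [offa] -> 16 lines: luglv fqqh vcmj ecgh fdqug bvqse gik qqqm lnjj hhne ercbs aatf znhs offa hijdh lccx
Final line count: 16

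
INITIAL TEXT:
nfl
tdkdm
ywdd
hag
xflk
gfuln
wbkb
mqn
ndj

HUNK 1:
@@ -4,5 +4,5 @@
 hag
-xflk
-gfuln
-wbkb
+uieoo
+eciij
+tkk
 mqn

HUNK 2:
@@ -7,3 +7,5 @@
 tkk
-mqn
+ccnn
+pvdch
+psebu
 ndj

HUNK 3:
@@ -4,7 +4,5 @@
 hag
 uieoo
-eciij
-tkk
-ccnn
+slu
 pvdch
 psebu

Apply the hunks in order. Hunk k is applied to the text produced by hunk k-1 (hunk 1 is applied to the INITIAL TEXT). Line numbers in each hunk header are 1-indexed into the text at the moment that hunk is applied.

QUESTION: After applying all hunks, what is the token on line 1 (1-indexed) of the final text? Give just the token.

Hunk 1: at line 4 remove [xflk,gfuln,wbkb] add [uieoo,eciij,tkk] -> 9 lines: nfl tdkdm ywdd hag uieoo eciij tkk mqn ndj
Hunk 2: at line 7 remove [mqn] add [ccnn,pvdch,psebu] -> 11 lines: nfl tdkdm ywdd hag uieoo eciij tkk ccnn pvdch psebu ndj
Hunk 3: at line 4 remove [eciij,tkk,ccnn] add [slu] -> 9 lines: nfl tdkdm ywdd hag uieoo slu pvdch psebu ndj
Final line 1: nfl

Answer: nfl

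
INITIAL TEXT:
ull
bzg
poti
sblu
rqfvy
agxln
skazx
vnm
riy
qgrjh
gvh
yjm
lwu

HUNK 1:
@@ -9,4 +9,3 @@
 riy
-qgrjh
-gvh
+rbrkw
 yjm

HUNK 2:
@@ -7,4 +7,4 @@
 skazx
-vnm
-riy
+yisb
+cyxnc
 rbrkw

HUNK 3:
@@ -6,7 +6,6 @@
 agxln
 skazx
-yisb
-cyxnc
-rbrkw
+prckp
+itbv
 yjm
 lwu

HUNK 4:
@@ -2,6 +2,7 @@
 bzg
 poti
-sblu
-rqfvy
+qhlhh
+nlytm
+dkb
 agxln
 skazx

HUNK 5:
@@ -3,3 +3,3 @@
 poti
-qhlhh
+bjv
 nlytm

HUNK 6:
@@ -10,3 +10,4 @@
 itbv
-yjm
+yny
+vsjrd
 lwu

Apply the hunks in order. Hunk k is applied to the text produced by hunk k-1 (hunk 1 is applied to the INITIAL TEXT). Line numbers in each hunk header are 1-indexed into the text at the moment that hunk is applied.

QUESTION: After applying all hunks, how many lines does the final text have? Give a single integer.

Answer: 13

Derivation:
Hunk 1: at line 9 remove [qgrjh,gvh] add [rbrkw] -> 12 lines: ull bzg poti sblu rqfvy agxln skazx vnm riy rbrkw yjm lwu
Hunk 2: at line 7 remove [vnm,riy] add [yisb,cyxnc] -> 12 lines: ull bzg poti sblu rqfvy agxln skazx yisb cyxnc rbrkw yjm lwu
Hunk 3: at line 6 remove [yisb,cyxnc,rbrkw] add [prckp,itbv] -> 11 lines: ull bzg poti sblu rqfvy agxln skazx prckp itbv yjm lwu
Hunk 4: at line 2 remove [sblu,rqfvy] add [qhlhh,nlytm,dkb] -> 12 lines: ull bzg poti qhlhh nlytm dkb agxln skazx prckp itbv yjm lwu
Hunk 5: at line 3 remove [qhlhh] add [bjv] -> 12 lines: ull bzg poti bjv nlytm dkb agxln skazx prckp itbv yjm lwu
Hunk 6: at line 10 remove [yjm] add [yny,vsjrd] -> 13 lines: ull bzg poti bjv nlytm dkb agxln skazx prckp itbv yny vsjrd lwu
Final line count: 13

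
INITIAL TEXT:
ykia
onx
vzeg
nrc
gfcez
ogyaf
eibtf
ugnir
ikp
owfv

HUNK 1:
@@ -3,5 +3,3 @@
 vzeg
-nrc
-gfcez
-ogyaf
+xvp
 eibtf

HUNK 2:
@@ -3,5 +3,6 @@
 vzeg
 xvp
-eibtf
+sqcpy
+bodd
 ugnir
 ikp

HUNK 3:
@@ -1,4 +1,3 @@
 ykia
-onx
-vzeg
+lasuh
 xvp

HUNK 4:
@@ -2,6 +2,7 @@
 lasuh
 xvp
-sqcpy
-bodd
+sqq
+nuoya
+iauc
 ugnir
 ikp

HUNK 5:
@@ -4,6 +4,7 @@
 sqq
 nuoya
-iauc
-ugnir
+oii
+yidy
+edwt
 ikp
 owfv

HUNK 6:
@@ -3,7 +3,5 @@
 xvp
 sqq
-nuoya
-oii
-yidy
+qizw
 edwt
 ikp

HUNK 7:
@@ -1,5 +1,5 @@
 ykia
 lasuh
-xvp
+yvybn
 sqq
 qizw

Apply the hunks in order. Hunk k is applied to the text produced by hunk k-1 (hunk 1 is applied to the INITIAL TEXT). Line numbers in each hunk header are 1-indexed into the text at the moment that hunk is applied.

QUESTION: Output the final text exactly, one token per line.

Hunk 1: at line 3 remove [nrc,gfcez,ogyaf] add [xvp] -> 8 lines: ykia onx vzeg xvp eibtf ugnir ikp owfv
Hunk 2: at line 3 remove [eibtf] add [sqcpy,bodd] -> 9 lines: ykia onx vzeg xvp sqcpy bodd ugnir ikp owfv
Hunk 3: at line 1 remove [onx,vzeg] add [lasuh] -> 8 lines: ykia lasuh xvp sqcpy bodd ugnir ikp owfv
Hunk 4: at line 2 remove [sqcpy,bodd] add [sqq,nuoya,iauc] -> 9 lines: ykia lasuh xvp sqq nuoya iauc ugnir ikp owfv
Hunk 5: at line 4 remove [iauc,ugnir] add [oii,yidy,edwt] -> 10 lines: ykia lasuh xvp sqq nuoya oii yidy edwt ikp owfv
Hunk 6: at line 3 remove [nuoya,oii,yidy] add [qizw] -> 8 lines: ykia lasuh xvp sqq qizw edwt ikp owfv
Hunk 7: at line 1 remove [xvp] add [yvybn] -> 8 lines: ykia lasuh yvybn sqq qizw edwt ikp owfv

Answer: ykia
lasuh
yvybn
sqq
qizw
edwt
ikp
owfv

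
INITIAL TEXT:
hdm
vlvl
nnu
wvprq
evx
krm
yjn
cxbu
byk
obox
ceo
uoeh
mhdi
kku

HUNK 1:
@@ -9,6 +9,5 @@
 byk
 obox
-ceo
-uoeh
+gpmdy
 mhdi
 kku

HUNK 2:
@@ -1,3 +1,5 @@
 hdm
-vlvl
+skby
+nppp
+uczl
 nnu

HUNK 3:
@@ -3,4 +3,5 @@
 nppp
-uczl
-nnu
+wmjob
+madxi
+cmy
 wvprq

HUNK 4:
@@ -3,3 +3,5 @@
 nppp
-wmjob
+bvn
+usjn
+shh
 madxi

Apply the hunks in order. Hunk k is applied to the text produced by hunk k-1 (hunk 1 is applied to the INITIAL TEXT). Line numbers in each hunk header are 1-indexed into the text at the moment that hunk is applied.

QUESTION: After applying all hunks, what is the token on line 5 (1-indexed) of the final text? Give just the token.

Answer: usjn

Derivation:
Hunk 1: at line 9 remove [ceo,uoeh] add [gpmdy] -> 13 lines: hdm vlvl nnu wvprq evx krm yjn cxbu byk obox gpmdy mhdi kku
Hunk 2: at line 1 remove [vlvl] add [skby,nppp,uczl] -> 15 lines: hdm skby nppp uczl nnu wvprq evx krm yjn cxbu byk obox gpmdy mhdi kku
Hunk 3: at line 3 remove [uczl,nnu] add [wmjob,madxi,cmy] -> 16 lines: hdm skby nppp wmjob madxi cmy wvprq evx krm yjn cxbu byk obox gpmdy mhdi kku
Hunk 4: at line 3 remove [wmjob] add [bvn,usjn,shh] -> 18 lines: hdm skby nppp bvn usjn shh madxi cmy wvprq evx krm yjn cxbu byk obox gpmdy mhdi kku
Final line 5: usjn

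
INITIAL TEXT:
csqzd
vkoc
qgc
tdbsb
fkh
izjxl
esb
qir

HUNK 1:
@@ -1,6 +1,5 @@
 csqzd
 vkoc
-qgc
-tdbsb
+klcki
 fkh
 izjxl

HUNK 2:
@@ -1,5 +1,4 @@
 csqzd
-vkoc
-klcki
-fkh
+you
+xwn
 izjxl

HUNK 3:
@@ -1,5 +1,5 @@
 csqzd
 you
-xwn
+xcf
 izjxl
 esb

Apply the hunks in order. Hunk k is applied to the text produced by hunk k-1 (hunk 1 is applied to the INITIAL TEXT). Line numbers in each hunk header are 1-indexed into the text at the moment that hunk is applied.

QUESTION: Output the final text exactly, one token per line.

Answer: csqzd
you
xcf
izjxl
esb
qir

Derivation:
Hunk 1: at line 1 remove [qgc,tdbsb] add [klcki] -> 7 lines: csqzd vkoc klcki fkh izjxl esb qir
Hunk 2: at line 1 remove [vkoc,klcki,fkh] add [you,xwn] -> 6 lines: csqzd you xwn izjxl esb qir
Hunk 3: at line 1 remove [xwn] add [xcf] -> 6 lines: csqzd you xcf izjxl esb qir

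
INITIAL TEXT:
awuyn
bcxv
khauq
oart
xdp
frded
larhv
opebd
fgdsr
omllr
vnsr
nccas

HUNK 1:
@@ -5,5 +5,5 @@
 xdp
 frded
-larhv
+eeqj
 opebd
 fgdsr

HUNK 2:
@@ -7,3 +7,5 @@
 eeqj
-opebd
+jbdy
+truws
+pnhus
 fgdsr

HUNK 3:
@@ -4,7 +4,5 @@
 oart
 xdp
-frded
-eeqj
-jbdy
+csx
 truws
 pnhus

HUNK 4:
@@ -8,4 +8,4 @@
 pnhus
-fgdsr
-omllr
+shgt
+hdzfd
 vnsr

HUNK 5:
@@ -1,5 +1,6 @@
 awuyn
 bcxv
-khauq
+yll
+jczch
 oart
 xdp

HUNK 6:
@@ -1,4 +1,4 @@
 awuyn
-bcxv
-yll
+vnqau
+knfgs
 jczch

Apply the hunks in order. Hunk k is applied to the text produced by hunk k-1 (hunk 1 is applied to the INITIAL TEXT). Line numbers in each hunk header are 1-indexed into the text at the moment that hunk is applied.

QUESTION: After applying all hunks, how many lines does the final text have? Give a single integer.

Answer: 13

Derivation:
Hunk 1: at line 5 remove [larhv] add [eeqj] -> 12 lines: awuyn bcxv khauq oart xdp frded eeqj opebd fgdsr omllr vnsr nccas
Hunk 2: at line 7 remove [opebd] add [jbdy,truws,pnhus] -> 14 lines: awuyn bcxv khauq oart xdp frded eeqj jbdy truws pnhus fgdsr omllr vnsr nccas
Hunk 3: at line 4 remove [frded,eeqj,jbdy] add [csx] -> 12 lines: awuyn bcxv khauq oart xdp csx truws pnhus fgdsr omllr vnsr nccas
Hunk 4: at line 8 remove [fgdsr,omllr] add [shgt,hdzfd] -> 12 lines: awuyn bcxv khauq oart xdp csx truws pnhus shgt hdzfd vnsr nccas
Hunk 5: at line 1 remove [khauq] add [yll,jczch] -> 13 lines: awuyn bcxv yll jczch oart xdp csx truws pnhus shgt hdzfd vnsr nccas
Hunk 6: at line 1 remove [bcxv,yll] add [vnqau,knfgs] -> 13 lines: awuyn vnqau knfgs jczch oart xdp csx truws pnhus shgt hdzfd vnsr nccas
Final line count: 13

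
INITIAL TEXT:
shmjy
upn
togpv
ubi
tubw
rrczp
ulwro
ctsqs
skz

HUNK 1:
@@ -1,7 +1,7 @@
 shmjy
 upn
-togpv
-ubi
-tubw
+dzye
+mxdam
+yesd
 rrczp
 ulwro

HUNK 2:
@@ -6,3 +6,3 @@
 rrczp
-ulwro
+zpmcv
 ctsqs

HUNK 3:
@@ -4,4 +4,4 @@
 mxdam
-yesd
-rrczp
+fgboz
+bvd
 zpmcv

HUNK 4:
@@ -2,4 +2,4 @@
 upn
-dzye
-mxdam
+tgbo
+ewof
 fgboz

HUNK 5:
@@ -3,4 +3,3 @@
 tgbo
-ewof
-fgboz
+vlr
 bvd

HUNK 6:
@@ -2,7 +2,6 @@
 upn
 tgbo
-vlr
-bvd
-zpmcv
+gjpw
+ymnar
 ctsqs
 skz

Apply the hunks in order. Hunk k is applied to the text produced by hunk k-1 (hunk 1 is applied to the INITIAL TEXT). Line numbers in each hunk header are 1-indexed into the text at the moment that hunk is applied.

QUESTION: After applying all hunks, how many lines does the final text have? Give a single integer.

Hunk 1: at line 1 remove [togpv,ubi,tubw] add [dzye,mxdam,yesd] -> 9 lines: shmjy upn dzye mxdam yesd rrczp ulwro ctsqs skz
Hunk 2: at line 6 remove [ulwro] add [zpmcv] -> 9 lines: shmjy upn dzye mxdam yesd rrczp zpmcv ctsqs skz
Hunk 3: at line 4 remove [yesd,rrczp] add [fgboz,bvd] -> 9 lines: shmjy upn dzye mxdam fgboz bvd zpmcv ctsqs skz
Hunk 4: at line 2 remove [dzye,mxdam] add [tgbo,ewof] -> 9 lines: shmjy upn tgbo ewof fgboz bvd zpmcv ctsqs skz
Hunk 5: at line 3 remove [ewof,fgboz] add [vlr] -> 8 lines: shmjy upn tgbo vlr bvd zpmcv ctsqs skz
Hunk 6: at line 2 remove [vlr,bvd,zpmcv] add [gjpw,ymnar] -> 7 lines: shmjy upn tgbo gjpw ymnar ctsqs skz
Final line count: 7

Answer: 7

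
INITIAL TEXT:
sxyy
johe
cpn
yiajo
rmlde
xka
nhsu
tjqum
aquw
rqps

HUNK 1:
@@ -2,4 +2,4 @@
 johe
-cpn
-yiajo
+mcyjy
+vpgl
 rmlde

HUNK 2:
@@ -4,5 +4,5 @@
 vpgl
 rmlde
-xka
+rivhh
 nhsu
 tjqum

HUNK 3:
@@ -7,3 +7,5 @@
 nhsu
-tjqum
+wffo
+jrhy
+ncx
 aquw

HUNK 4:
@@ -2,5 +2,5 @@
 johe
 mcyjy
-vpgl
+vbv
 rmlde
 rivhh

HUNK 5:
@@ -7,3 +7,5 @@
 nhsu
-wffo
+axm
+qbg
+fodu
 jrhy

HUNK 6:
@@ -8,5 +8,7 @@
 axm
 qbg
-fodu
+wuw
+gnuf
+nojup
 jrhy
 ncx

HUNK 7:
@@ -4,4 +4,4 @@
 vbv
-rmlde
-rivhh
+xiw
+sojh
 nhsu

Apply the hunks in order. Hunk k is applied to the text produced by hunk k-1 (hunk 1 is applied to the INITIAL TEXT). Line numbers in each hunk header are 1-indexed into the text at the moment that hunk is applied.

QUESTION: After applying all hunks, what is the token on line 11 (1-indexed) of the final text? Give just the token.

Hunk 1: at line 2 remove [cpn,yiajo] add [mcyjy,vpgl] -> 10 lines: sxyy johe mcyjy vpgl rmlde xka nhsu tjqum aquw rqps
Hunk 2: at line 4 remove [xka] add [rivhh] -> 10 lines: sxyy johe mcyjy vpgl rmlde rivhh nhsu tjqum aquw rqps
Hunk 3: at line 7 remove [tjqum] add [wffo,jrhy,ncx] -> 12 lines: sxyy johe mcyjy vpgl rmlde rivhh nhsu wffo jrhy ncx aquw rqps
Hunk 4: at line 2 remove [vpgl] add [vbv] -> 12 lines: sxyy johe mcyjy vbv rmlde rivhh nhsu wffo jrhy ncx aquw rqps
Hunk 5: at line 7 remove [wffo] add [axm,qbg,fodu] -> 14 lines: sxyy johe mcyjy vbv rmlde rivhh nhsu axm qbg fodu jrhy ncx aquw rqps
Hunk 6: at line 8 remove [fodu] add [wuw,gnuf,nojup] -> 16 lines: sxyy johe mcyjy vbv rmlde rivhh nhsu axm qbg wuw gnuf nojup jrhy ncx aquw rqps
Hunk 7: at line 4 remove [rmlde,rivhh] add [xiw,sojh] -> 16 lines: sxyy johe mcyjy vbv xiw sojh nhsu axm qbg wuw gnuf nojup jrhy ncx aquw rqps
Final line 11: gnuf

Answer: gnuf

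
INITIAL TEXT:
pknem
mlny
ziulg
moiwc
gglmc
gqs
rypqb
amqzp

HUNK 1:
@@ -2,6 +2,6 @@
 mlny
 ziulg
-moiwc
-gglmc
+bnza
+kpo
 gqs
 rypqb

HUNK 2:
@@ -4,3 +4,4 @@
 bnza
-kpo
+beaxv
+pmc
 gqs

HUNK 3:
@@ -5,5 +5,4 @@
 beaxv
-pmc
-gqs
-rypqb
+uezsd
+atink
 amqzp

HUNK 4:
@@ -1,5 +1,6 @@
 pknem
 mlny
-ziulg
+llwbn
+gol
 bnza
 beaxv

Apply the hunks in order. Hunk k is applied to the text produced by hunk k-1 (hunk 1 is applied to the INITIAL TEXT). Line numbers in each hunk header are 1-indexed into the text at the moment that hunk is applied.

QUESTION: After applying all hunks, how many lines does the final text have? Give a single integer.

Hunk 1: at line 2 remove [moiwc,gglmc] add [bnza,kpo] -> 8 lines: pknem mlny ziulg bnza kpo gqs rypqb amqzp
Hunk 2: at line 4 remove [kpo] add [beaxv,pmc] -> 9 lines: pknem mlny ziulg bnza beaxv pmc gqs rypqb amqzp
Hunk 3: at line 5 remove [pmc,gqs,rypqb] add [uezsd,atink] -> 8 lines: pknem mlny ziulg bnza beaxv uezsd atink amqzp
Hunk 4: at line 1 remove [ziulg] add [llwbn,gol] -> 9 lines: pknem mlny llwbn gol bnza beaxv uezsd atink amqzp
Final line count: 9

Answer: 9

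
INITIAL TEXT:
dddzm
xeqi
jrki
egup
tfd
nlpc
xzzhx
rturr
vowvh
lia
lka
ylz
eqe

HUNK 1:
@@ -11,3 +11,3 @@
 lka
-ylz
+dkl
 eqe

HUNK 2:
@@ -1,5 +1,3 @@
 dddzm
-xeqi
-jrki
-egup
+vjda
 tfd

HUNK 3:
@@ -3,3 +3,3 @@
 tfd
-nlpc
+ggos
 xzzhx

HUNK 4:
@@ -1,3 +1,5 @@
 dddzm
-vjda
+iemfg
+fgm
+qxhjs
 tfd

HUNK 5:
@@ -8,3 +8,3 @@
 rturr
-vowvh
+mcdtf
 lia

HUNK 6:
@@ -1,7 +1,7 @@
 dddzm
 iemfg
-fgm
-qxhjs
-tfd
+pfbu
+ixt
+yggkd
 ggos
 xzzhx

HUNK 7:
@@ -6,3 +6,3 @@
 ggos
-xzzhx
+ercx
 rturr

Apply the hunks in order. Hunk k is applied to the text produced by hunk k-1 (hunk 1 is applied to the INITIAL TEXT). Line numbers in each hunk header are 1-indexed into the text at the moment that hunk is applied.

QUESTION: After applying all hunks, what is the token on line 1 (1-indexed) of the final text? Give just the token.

Hunk 1: at line 11 remove [ylz] add [dkl] -> 13 lines: dddzm xeqi jrki egup tfd nlpc xzzhx rturr vowvh lia lka dkl eqe
Hunk 2: at line 1 remove [xeqi,jrki,egup] add [vjda] -> 11 lines: dddzm vjda tfd nlpc xzzhx rturr vowvh lia lka dkl eqe
Hunk 3: at line 3 remove [nlpc] add [ggos] -> 11 lines: dddzm vjda tfd ggos xzzhx rturr vowvh lia lka dkl eqe
Hunk 4: at line 1 remove [vjda] add [iemfg,fgm,qxhjs] -> 13 lines: dddzm iemfg fgm qxhjs tfd ggos xzzhx rturr vowvh lia lka dkl eqe
Hunk 5: at line 8 remove [vowvh] add [mcdtf] -> 13 lines: dddzm iemfg fgm qxhjs tfd ggos xzzhx rturr mcdtf lia lka dkl eqe
Hunk 6: at line 1 remove [fgm,qxhjs,tfd] add [pfbu,ixt,yggkd] -> 13 lines: dddzm iemfg pfbu ixt yggkd ggos xzzhx rturr mcdtf lia lka dkl eqe
Hunk 7: at line 6 remove [xzzhx] add [ercx] -> 13 lines: dddzm iemfg pfbu ixt yggkd ggos ercx rturr mcdtf lia lka dkl eqe
Final line 1: dddzm

Answer: dddzm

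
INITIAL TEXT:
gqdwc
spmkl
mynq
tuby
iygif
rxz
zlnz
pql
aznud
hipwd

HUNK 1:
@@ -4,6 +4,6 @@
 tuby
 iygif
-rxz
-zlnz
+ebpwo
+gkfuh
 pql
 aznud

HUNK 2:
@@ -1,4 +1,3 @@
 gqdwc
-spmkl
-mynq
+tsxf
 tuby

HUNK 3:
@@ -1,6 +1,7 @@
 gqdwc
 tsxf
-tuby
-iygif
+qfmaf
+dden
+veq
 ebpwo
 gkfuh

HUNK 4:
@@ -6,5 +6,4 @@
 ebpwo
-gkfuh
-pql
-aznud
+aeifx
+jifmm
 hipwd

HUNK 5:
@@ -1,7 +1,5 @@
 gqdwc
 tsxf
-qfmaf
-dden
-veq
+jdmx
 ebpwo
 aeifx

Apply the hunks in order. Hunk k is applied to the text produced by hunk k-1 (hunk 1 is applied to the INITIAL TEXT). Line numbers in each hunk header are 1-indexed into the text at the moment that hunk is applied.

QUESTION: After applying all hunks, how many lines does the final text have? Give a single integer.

Hunk 1: at line 4 remove [rxz,zlnz] add [ebpwo,gkfuh] -> 10 lines: gqdwc spmkl mynq tuby iygif ebpwo gkfuh pql aznud hipwd
Hunk 2: at line 1 remove [spmkl,mynq] add [tsxf] -> 9 lines: gqdwc tsxf tuby iygif ebpwo gkfuh pql aznud hipwd
Hunk 3: at line 1 remove [tuby,iygif] add [qfmaf,dden,veq] -> 10 lines: gqdwc tsxf qfmaf dden veq ebpwo gkfuh pql aznud hipwd
Hunk 4: at line 6 remove [gkfuh,pql,aznud] add [aeifx,jifmm] -> 9 lines: gqdwc tsxf qfmaf dden veq ebpwo aeifx jifmm hipwd
Hunk 5: at line 1 remove [qfmaf,dden,veq] add [jdmx] -> 7 lines: gqdwc tsxf jdmx ebpwo aeifx jifmm hipwd
Final line count: 7

Answer: 7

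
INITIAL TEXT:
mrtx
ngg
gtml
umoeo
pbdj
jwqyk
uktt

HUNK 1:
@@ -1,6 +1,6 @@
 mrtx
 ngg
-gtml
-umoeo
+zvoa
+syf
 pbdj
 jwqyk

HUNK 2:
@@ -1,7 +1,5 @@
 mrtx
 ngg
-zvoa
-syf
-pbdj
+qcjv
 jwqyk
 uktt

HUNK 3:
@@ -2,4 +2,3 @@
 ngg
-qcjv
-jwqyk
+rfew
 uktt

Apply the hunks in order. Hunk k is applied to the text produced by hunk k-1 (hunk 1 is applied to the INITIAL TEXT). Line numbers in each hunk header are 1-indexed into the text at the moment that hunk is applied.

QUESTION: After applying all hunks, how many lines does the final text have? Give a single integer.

Answer: 4

Derivation:
Hunk 1: at line 1 remove [gtml,umoeo] add [zvoa,syf] -> 7 lines: mrtx ngg zvoa syf pbdj jwqyk uktt
Hunk 2: at line 1 remove [zvoa,syf,pbdj] add [qcjv] -> 5 lines: mrtx ngg qcjv jwqyk uktt
Hunk 3: at line 2 remove [qcjv,jwqyk] add [rfew] -> 4 lines: mrtx ngg rfew uktt
Final line count: 4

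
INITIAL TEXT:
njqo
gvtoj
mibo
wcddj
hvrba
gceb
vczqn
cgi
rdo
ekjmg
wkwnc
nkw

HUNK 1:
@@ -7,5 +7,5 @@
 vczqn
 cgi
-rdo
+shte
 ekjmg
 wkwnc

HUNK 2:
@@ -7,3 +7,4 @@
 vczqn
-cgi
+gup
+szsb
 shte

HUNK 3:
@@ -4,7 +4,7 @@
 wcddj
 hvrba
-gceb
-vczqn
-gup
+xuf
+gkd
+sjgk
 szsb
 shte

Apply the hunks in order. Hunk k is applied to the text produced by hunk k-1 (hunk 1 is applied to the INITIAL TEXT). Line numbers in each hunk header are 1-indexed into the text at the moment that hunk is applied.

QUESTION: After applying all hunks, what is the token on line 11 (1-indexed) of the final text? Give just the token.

Hunk 1: at line 7 remove [rdo] add [shte] -> 12 lines: njqo gvtoj mibo wcddj hvrba gceb vczqn cgi shte ekjmg wkwnc nkw
Hunk 2: at line 7 remove [cgi] add [gup,szsb] -> 13 lines: njqo gvtoj mibo wcddj hvrba gceb vczqn gup szsb shte ekjmg wkwnc nkw
Hunk 3: at line 4 remove [gceb,vczqn,gup] add [xuf,gkd,sjgk] -> 13 lines: njqo gvtoj mibo wcddj hvrba xuf gkd sjgk szsb shte ekjmg wkwnc nkw
Final line 11: ekjmg

Answer: ekjmg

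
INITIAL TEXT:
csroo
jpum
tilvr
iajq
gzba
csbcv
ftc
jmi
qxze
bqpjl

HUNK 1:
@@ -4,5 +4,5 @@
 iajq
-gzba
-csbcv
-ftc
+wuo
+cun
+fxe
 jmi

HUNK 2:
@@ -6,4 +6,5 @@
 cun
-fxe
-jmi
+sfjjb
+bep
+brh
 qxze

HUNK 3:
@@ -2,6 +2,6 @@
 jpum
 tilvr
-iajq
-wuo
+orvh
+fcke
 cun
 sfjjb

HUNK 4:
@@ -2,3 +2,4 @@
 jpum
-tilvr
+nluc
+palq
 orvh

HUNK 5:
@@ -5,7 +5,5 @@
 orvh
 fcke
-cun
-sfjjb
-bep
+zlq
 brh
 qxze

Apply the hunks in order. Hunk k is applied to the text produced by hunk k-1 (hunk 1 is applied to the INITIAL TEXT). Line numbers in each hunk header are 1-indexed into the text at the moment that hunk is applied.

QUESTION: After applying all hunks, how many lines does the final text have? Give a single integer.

Hunk 1: at line 4 remove [gzba,csbcv,ftc] add [wuo,cun,fxe] -> 10 lines: csroo jpum tilvr iajq wuo cun fxe jmi qxze bqpjl
Hunk 2: at line 6 remove [fxe,jmi] add [sfjjb,bep,brh] -> 11 lines: csroo jpum tilvr iajq wuo cun sfjjb bep brh qxze bqpjl
Hunk 3: at line 2 remove [iajq,wuo] add [orvh,fcke] -> 11 lines: csroo jpum tilvr orvh fcke cun sfjjb bep brh qxze bqpjl
Hunk 4: at line 2 remove [tilvr] add [nluc,palq] -> 12 lines: csroo jpum nluc palq orvh fcke cun sfjjb bep brh qxze bqpjl
Hunk 5: at line 5 remove [cun,sfjjb,bep] add [zlq] -> 10 lines: csroo jpum nluc palq orvh fcke zlq brh qxze bqpjl
Final line count: 10

Answer: 10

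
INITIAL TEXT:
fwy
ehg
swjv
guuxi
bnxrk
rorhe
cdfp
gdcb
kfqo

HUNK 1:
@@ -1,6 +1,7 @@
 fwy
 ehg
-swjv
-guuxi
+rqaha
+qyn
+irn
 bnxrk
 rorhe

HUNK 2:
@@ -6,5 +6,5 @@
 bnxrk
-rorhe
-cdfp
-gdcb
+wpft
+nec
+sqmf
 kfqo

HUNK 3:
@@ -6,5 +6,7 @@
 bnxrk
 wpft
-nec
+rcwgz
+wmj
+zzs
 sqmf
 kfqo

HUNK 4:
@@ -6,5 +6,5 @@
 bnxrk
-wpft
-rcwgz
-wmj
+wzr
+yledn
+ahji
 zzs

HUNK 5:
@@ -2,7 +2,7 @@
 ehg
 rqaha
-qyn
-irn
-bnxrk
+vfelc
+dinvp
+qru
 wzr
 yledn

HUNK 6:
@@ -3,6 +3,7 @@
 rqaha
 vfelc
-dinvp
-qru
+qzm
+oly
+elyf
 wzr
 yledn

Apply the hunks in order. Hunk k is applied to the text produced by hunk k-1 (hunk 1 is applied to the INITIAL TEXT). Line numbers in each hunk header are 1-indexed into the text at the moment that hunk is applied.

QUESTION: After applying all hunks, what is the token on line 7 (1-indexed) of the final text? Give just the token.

Answer: elyf

Derivation:
Hunk 1: at line 1 remove [swjv,guuxi] add [rqaha,qyn,irn] -> 10 lines: fwy ehg rqaha qyn irn bnxrk rorhe cdfp gdcb kfqo
Hunk 2: at line 6 remove [rorhe,cdfp,gdcb] add [wpft,nec,sqmf] -> 10 lines: fwy ehg rqaha qyn irn bnxrk wpft nec sqmf kfqo
Hunk 3: at line 6 remove [nec] add [rcwgz,wmj,zzs] -> 12 lines: fwy ehg rqaha qyn irn bnxrk wpft rcwgz wmj zzs sqmf kfqo
Hunk 4: at line 6 remove [wpft,rcwgz,wmj] add [wzr,yledn,ahji] -> 12 lines: fwy ehg rqaha qyn irn bnxrk wzr yledn ahji zzs sqmf kfqo
Hunk 5: at line 2 remove [qyn,irn,bnxrk] add [vfelc,dinvp,qru] -> 12 lines: fwy ehg rqaha vfelc dinvp qru wzr yledn ahji zzs sqmf kfqo
Hunk 6: at line 3 remove [dinvp,qru] add [qzm,oly,elyf] -> 13 lines: fwy ehg rqaha vfelc qzm oly elyf wzr yledn ahji zzs sqmf kfqo
Final line 7: elyf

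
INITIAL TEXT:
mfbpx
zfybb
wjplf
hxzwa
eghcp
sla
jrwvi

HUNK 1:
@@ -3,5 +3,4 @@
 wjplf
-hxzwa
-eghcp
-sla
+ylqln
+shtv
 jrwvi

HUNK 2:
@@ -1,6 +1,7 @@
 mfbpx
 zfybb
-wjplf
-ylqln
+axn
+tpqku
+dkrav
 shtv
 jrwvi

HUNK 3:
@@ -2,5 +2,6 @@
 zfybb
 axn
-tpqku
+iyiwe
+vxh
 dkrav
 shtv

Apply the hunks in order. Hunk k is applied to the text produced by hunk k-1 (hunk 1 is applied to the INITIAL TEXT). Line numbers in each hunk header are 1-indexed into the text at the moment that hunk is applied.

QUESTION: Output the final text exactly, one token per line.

Hunk 1: at line 3 remove [hxzwa,eghcp,sla] add [ylqln,shtv] -> 6 lines: mfbpx zfybb wjplf ylqln shtv jrwvi
Hunk 2: at line 1 remove [wjplf,ylqln] add [axn,tpqku,dkrav] -> 7 lines: mfbpx zfybb axn tpqku dkrav shtv jrwvi
Hunk 3: at line 2 remove [tpqku] add [iyiwe,vxh] -> 8 lines: mfbpx zfybb axn iyiwe vxh dkrav shtv jrwvi

Answer: mfbpx
zfybb
axn
iyiwe
vxh
dkrav
shtv
jrwvi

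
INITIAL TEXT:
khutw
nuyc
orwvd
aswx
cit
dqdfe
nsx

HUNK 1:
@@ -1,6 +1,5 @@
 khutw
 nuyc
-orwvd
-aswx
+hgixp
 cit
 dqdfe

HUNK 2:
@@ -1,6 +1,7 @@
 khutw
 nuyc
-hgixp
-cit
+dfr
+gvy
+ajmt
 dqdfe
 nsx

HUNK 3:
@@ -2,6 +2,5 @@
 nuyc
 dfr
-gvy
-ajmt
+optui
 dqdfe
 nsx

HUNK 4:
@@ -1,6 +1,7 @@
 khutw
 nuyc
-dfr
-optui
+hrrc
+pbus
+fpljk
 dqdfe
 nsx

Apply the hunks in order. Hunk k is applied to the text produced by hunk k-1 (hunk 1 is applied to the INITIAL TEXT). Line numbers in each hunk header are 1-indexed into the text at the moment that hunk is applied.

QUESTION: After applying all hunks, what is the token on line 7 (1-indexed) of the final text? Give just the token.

Answer: nsx

Derivation:
Hunk 1: at line 1 remove [orwvd,aswx] add [hgixp] -> 6 lines: khutw nuyc hgixp cit dqdfe nsx
Hunk 2: at line 1 remove [hgixp,cit] add [dfr,gvy,ajmt] -> 7 lines: khutw nuyc dfr gvy ajmt dqdfe nsx
Hunk 3: at line 2 remove [gvy,ajmt] add [optui] -> 6 lines: khutw nuyc dfr optui dqdfe nsx
Hunk 4: at line 1 remove [dfr,optui] add [hrrc,pbus,fpljk] -> 7 lines: khutw nuyc hrrc pbus fpljk dqdfe nsx
Final line 7: nsx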